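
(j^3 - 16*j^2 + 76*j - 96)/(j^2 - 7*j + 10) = (j^2 - 14*j + 48)/(j - 5)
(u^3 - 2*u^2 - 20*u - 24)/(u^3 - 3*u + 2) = (u^2 - 4*u - 12)/(u^2 - 2*u + 1)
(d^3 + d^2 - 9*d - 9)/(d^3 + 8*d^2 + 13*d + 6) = (d^2 - 9)/(d^2 + 7*d + 6)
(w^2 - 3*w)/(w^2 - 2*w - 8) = w*(3 - w)/(-w^2 + 2*w + 8)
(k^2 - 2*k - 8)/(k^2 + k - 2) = (k - 4)/(k - 1)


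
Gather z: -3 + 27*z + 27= 27*z + 24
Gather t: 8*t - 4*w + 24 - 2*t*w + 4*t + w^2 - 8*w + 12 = t*(12 - 2*w) + w^2 - 12*w + 36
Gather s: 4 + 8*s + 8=8*s + 12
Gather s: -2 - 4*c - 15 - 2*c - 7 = -6*c - 24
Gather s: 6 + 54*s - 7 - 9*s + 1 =45*s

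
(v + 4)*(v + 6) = v^2 + 10*v + 24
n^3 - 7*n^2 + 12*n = n*(n - 4)*(n - 3)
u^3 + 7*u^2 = u^2*(u + 7)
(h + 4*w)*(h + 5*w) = h^2 + 9*h*w + 20*w^2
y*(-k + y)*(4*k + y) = -4*k^2*y + 3*k*y^2 + y^3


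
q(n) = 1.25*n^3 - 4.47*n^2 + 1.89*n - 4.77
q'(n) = 3.75*n^2 - 8.94*n + 1.89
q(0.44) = -4.70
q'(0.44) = -1.32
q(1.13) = -6.54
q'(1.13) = -3.42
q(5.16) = 57.70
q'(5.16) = 55.61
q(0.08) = -4.65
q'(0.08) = 1.20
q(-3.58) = -126.18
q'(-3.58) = 81.96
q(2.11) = -8.94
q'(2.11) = -0.28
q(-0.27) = -5.63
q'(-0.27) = 4.58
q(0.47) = -4.74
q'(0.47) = -1.48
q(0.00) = -4.77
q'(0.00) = 1.89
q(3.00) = -5.58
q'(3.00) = 8.82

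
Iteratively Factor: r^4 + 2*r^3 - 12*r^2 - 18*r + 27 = (r + 3)*(r^3 - r^2 - 9*r + 9) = (r + 3)^2*(r^2 - 4*r + 3) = (r - 3)*(r + 3)^2*(r - 1)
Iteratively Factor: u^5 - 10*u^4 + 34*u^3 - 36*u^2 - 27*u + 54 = (u - 3)*(u^4 - 7*u^3 + 13*u^2 + 3*u - 18) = (u - 3)^2*(u^3 - 4*u^2 + u + 6) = (u - 3)^2*(u - 2)*(u^2 - 2*u - 3) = (u - 3)^3*(u - 2)*(u + 1)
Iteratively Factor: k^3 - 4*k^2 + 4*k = (k - 2)*(k^2 - 2*k) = k*(k - 2)*(k - 2)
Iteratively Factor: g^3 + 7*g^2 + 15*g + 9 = (g + 3)*(g^2 + 4*g + 3) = (g + 3)^2*(g + 1)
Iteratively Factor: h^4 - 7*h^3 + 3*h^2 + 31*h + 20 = (h - 5)*(h^3 - 2*h^2 - 7*h - 4) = (h - 5)*(h + 1)*(h^2 - 3*h - 4) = (h - 5)*(h + 1)^2*(h - 4)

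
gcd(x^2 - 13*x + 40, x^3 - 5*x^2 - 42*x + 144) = x - 8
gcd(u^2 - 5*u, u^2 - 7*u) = u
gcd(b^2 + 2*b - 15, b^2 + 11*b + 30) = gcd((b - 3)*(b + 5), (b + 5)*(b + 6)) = b + 5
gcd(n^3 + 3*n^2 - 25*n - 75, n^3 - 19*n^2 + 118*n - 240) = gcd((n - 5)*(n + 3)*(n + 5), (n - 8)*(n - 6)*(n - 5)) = n - 5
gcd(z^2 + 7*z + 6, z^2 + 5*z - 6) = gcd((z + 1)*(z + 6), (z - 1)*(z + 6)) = z + 6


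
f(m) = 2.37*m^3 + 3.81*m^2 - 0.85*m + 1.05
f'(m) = 7.11*m^2 + 7.62*m - 0.85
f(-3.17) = -33.47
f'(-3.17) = 46.44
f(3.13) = 108.39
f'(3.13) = 92.66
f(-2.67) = -14.63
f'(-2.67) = 29.49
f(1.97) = 32.28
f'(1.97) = 41.75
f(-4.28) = -111.33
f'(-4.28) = 96.78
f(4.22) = 243.42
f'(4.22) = 157.92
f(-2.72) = -16.14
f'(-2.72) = 31.03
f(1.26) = 10.77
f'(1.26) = 20.04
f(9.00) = 2029.74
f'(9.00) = 643.64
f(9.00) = 2029.74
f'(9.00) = 643.64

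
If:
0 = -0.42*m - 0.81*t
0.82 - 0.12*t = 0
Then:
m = -13.18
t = 6.83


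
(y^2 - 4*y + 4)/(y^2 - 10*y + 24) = (y^2 - 4*y + 4)/(y^2 - 10*y + 24)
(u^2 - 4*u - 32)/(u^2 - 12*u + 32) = (u + 4)/(u - 4)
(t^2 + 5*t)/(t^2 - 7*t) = (t + 5)/(t - 7)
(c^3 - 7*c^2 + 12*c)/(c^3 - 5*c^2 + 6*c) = (c - 4)/(c - 2)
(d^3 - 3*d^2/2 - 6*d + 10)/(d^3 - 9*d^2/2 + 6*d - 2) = (2*d + 5)/(2*d - 1)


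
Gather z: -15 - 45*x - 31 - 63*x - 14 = -108*x - 60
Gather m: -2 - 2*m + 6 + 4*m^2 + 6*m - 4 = 4*m^2 + 4*m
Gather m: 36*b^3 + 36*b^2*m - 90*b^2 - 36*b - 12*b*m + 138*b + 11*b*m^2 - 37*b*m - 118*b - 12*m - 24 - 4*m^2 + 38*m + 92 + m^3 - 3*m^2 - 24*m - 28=36*b^3 - 90*b^2 - 16*b + m^3 + m^2*(11*b - 7) + m*(36*b^2 - 49*b + 2) + 40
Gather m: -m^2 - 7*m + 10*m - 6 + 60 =-m^2 + 3*m + 54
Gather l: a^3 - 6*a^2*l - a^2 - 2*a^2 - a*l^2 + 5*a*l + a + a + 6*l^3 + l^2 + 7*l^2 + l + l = a^3 - 3*a^2 + 2*a + 6*l^3 + l^2*(8 - a) + l*(-6*a^2 + 5*a + 2)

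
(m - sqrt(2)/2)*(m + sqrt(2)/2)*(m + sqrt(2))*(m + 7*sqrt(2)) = m^4 + 8*sqrt(2)*m^3 + 27*m^2/2 - 4*sqrt(2)*m - 7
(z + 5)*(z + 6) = z^2 + 11*z + 30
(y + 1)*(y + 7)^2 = y^3 + 15*y^2 + 63*y + 49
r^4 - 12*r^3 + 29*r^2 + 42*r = r*(r - 7)*(r - 6)*(r + 1)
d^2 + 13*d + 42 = (d + 6)*(d + 7)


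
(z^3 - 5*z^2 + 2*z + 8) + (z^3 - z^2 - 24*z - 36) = 2*z^3 - 6*z^2 - 22*z - 28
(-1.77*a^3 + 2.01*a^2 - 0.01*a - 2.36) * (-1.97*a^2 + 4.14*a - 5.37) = 3.4869*a^5 - 11.2875*a^4 + 17.846*a^3 - 6.1859*a^2 - 9.7167*a + 12.6732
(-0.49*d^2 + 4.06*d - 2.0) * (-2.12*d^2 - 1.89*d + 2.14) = 1.0388*d^4 - 7.6811*d^3 - 4.482*d^2 + 12.4684*d - 4.28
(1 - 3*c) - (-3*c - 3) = 4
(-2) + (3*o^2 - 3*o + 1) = 3*o^2 - 3*o - 1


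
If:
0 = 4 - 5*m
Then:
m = 4/5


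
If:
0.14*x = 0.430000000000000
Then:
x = 3.07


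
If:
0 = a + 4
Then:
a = -4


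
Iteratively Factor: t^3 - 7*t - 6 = (t - 3)*(t^2 + 3*t + 2) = (t - 3)*(t + 2)*(t + 1)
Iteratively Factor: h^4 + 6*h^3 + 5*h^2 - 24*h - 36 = (h + 3)*(h^3 + 3*h^2 - 4*h - 12) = (h - 2)*(h + 3)*(h^2 + 5*h + 6) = (h - 2)*(h + 3)^2*(h + 2)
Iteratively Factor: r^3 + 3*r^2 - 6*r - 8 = (r - 2)*(r^2 + 5*r + 4) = (r - 2)*(r + 4)*(r + 1)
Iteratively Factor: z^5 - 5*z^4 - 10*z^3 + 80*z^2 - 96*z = (z - 3)*(z^4 - 2*z^3 - 16*z^2 + 32*z) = z*(z - 3)*(z^3 - 2*z^2 - 16*z + 32) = z*(z - 3)*(z + 4)*(z^2 - 6*z + 8) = z*(z - 3)*(z - 2)*(z + 4)*(z - 4)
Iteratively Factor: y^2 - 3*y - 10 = (y + 2)*(y - 5)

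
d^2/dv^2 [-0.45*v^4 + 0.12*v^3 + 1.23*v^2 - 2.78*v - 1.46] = -5.4*v^2 + 0.72*v + 2.46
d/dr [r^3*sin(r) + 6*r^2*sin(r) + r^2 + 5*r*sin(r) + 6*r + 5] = r^3*cos(r) + 3*r^2*sin(r) + 6*r^2*cos(r) + 12*r*sin(r) + 5*r*cos(r) + 2*r + 5*sin(r) + 6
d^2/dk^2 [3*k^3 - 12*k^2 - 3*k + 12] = 18*k - 24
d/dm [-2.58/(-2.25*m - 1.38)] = -5.805/(2.25*m + 1.38)^2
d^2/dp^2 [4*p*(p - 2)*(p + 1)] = 24*p - 8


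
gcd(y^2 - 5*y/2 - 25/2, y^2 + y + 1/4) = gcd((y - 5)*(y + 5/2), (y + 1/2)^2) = 1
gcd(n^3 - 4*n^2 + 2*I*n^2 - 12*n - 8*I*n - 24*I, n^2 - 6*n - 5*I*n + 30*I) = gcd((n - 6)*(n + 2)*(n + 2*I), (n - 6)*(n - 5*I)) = n - 6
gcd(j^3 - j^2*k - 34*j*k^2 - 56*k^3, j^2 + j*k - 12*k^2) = j + 4*k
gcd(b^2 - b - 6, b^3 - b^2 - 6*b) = b^2 - b - 6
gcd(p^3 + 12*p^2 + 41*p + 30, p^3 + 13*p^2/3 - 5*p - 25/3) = p^2 + 6*p + 5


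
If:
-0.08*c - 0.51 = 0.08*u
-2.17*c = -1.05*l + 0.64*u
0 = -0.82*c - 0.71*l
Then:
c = 1.49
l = -1.72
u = -7.86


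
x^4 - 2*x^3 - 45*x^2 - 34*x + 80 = (x - 8)*(x - 1)*(x + 2)*(x + 5)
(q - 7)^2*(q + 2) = q^3 - 12*q^2 + 21*q + 98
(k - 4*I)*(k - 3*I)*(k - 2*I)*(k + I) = k^4 - 8*I*k^3 - 17*k^2 - 2*I*k - 24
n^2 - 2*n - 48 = (n - 8)*(n + 6)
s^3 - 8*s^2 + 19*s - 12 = (s - 4)*(s - 3)*(s - 1)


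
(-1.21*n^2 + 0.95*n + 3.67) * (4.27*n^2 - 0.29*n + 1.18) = -5.1667*n^4 + 4.4074*n^3 + 13.9676*n^2 + 0.0567000000000002*n + 4.3306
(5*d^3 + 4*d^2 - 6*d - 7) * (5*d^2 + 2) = 25*d^5 + 20*d^4 - 20*d^3 - 27*d^2 - 12*d - 14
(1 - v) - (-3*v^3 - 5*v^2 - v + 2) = 3*v^3 + 5*v^2 - 1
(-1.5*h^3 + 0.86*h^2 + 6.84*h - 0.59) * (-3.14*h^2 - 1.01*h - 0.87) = 4.71*h^5 - 1.1854*h^4 - 21.0412*h^3 - 5.804*h^2 - 5.3549*h + 0.5133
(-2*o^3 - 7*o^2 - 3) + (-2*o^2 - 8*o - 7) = -2*o^3 - 9*o^2 - 8*o - 10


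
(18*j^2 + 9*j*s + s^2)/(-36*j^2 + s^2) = (3*j + s)/(-6*j + s)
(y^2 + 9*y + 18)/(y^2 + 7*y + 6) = (y + 3)/(y + 1)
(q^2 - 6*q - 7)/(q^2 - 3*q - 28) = (q + 1)/(q + 4)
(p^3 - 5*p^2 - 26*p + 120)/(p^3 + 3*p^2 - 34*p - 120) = (p - 4)/(p + 4)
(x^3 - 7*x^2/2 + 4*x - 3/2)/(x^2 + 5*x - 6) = (2*x^2 - 5*x + 3)/(2*(x + 6))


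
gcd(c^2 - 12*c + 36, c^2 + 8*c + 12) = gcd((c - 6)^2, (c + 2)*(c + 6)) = 1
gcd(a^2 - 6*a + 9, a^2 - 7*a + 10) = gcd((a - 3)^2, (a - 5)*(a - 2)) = 1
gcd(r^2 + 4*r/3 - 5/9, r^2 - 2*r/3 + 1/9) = r - 1/3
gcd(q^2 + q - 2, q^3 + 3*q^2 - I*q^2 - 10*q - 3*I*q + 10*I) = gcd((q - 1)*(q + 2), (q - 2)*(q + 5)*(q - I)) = 1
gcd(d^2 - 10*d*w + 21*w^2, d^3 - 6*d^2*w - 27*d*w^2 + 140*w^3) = -d + 7*w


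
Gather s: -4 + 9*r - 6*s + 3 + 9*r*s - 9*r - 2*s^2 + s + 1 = -2*s^2 + s*(9*r - 5)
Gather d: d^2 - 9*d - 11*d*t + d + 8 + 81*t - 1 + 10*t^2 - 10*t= d^2 + d*(-11*t - 8) + 10*t^2 + 71*t + 7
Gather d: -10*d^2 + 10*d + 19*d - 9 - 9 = -10*d^2 + 29*d - 18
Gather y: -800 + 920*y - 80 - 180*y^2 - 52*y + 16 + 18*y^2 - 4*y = -162*y^2 + 864*y - 864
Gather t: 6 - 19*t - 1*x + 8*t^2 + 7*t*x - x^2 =8*t^2 + t*(7*x - 19) - x^2 - x + 6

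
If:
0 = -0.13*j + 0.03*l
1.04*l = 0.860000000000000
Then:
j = 0.19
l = 0.83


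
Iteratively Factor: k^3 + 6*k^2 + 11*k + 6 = (k + 3)*(k^2 + 3*k + 2) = (k + 2)*(k + 3)*(k + 1)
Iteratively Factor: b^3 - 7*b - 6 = (b + 2)*(b^2 - 2*b - 3) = (b + 1)*(b + 2)*(b - 3)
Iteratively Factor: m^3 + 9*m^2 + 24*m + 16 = (m + 4)*(m^2 + 5*m + 4) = (m + 1)*(m + 4)*(m + 4)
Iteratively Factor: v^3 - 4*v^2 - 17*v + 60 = (v - 3)*(v^2 - v - 20) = (v - 3)*(v + 4)*(v - 5)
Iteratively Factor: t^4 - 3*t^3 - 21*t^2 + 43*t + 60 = (t - 3)*(t^3 - 21*t - 20) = (t - 3)*(t + 4)*(t^2 - 4*t - 5) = (t - 5)*(t - 3)*(t + 4)*(t + 1)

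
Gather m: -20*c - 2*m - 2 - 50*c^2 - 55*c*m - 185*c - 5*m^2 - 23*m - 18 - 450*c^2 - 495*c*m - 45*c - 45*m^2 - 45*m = -500*c^2 - 250*c - 50*m^2 + m*(-550*c - 70) - 20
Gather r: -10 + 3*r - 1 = 3*r - 11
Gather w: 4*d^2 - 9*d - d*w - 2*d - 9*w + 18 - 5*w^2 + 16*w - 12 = 4*d^2 - 11*d - 5*w^2 + w*(7 - d) + 6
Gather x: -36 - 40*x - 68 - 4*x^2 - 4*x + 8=-4*x^2 - 44*x - 96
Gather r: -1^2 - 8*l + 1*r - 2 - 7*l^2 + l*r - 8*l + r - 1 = -7*l^2 - 16*l + r*(l + 2) - 4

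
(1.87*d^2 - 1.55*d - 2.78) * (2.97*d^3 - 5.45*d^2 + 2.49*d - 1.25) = 5.5539*d^5 - 14.795*d^4 + 4.8472*d^3 + 8.954*d^2 - 4.9847*d + 3.475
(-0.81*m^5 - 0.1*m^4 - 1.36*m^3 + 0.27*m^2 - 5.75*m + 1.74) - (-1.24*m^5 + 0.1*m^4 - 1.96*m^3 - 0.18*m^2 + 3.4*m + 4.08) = 0.43*m^5 - 0.2*m^4 + 0.6*m^3 + 0.45*m^2 - 9.15*m - 2.34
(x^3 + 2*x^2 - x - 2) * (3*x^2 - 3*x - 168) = 3*x^5 + 3*x^4 - 177*x^3 - 339*x^2 + 174*x + 336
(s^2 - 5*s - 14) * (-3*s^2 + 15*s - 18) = -3*s^4 + 30*s^3 - 51*s^2 - 120*s + 252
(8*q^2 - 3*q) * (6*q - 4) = 48*q^3 - 50*q^2 + 12*q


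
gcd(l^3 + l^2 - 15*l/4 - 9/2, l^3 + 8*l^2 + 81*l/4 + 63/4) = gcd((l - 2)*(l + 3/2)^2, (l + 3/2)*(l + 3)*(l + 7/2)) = l + 3/2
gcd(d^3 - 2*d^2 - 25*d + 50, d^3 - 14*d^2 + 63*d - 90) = d - 5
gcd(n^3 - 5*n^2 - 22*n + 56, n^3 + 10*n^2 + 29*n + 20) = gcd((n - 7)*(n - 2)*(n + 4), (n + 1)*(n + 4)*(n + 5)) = n + 4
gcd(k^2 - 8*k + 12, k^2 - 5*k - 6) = k - 6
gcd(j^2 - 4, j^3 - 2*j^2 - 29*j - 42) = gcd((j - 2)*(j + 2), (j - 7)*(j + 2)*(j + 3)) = j + 2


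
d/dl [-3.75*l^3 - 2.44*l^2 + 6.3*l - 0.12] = -11.25*l^2 - 4.88*l + 6.3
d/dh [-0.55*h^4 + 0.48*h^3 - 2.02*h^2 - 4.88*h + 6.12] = -2.2*h^3 + 1.44*h^2 - 4.04*h - 4.88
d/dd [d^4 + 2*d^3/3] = d^2*(4*d + 2)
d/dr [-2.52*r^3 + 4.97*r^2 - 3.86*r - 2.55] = -7.56*r^2 + 9.94*r - 3.86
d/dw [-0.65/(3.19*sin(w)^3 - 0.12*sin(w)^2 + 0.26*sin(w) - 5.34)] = (6.2205*sin(w)^2 - 0.156*sin(w) + 0.169)*cos(w)/(3.19*sin(w)^3 - 0.12*sin(w)^2 + 0.26*sin(w) - 5.34)^2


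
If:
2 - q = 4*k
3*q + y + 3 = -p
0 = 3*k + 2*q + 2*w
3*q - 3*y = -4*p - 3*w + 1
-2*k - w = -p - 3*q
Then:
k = 2/5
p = -7/5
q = 2/5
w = -1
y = -14/5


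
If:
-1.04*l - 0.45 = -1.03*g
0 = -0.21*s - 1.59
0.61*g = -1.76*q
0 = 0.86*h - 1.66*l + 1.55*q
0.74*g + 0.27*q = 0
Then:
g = 0.00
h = -0.84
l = -0.43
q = 0.00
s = -7.57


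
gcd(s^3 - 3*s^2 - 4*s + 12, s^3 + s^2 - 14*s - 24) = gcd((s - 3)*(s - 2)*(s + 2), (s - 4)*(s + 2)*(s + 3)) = s + 2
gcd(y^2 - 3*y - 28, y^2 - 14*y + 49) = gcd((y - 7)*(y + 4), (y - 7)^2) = y - 7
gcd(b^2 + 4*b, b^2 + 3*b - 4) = b + 4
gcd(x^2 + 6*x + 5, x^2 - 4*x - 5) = x + 1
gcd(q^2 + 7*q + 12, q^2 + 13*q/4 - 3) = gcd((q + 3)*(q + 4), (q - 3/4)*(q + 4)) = q + 4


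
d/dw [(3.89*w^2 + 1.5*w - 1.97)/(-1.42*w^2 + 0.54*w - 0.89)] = (4.2306*w^2 - 12.519*w - 0.2712)/(2.0164*w^4 - 1.5336*w^3 + 2.8192*w^2 - 0.9612*w + 0.7921)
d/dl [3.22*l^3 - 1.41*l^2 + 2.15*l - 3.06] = 9.66*l^2 - 2.82*l + 2.15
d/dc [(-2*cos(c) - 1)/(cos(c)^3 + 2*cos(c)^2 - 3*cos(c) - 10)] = -(-7*sin(c)^2 + 7*cos(c) + cos(3*c) + 24)*sin(c)/((cos(c) - 2)^2*(-sin(c)^2 + 4*cos(c) + 6)^2)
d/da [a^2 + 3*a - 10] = 2*a + 3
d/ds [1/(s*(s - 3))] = (3 - 2*s)/(s^2*(s^2 - 6*s + 9))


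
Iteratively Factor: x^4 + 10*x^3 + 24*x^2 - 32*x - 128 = (x + 4)*(x^3 + 6*x^2 - 32) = (x + 4)^2*(x^2 + 2*x - 8) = (x + 4)^3*(x - 2)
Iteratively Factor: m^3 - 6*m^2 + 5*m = (m - 1)*(m^2 - 5*m) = m*(m - 1)*(m - 5)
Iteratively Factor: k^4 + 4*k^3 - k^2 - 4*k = (k)*(k^3 + 4*k^2 - k - 4) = k*(k + 1)*(k^2 + 3*k - 4) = k*(k + 1)*(k + 4)*(k - 1)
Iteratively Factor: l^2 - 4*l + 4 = (l - 2)*(l - 2)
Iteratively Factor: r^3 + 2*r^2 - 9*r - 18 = (r + 2)*(r^2 - 9) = (r + 2)*(r + 3)*(r - 3)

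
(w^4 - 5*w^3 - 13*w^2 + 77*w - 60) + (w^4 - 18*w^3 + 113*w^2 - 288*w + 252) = 2*w^4 - 23*w^3 + 100*w^2 - 211*w + 192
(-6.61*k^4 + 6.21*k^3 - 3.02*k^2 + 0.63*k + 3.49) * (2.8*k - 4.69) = -18.508*k^5 + 48.3889*k^4 - 37.5809*k^3 + 15.9278*k^2 + 6.8173*k - 16.3681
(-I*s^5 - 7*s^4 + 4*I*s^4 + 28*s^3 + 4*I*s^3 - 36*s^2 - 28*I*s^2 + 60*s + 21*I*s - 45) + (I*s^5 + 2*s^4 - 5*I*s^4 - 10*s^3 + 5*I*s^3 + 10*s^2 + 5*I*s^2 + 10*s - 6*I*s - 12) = -5*s^4 - I*s^4 + 18*s^3 + 9*I*s^3 - 26*s^2 - 23*I*s^2 + 70*s + 15*I*s - 57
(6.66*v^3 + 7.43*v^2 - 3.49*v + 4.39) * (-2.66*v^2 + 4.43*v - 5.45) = -17.7156*v^5 + 9.74*v^4 + 5.90129999999999*v^3 - 67.6316*v^2 + 38.4682*v - 23.9255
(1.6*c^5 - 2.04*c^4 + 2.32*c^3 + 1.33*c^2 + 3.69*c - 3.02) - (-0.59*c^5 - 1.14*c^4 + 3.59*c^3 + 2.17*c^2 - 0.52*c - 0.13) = 2.19*c^5 - 0.9*c^4 - 1.27*c^3 - 0.84*c^2 + 4.21*c - 2.89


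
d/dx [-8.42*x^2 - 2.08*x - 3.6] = -16.84*x - 2.08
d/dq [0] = 0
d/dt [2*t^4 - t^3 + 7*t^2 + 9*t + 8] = 8*t^3 - 3*t^2 + 14*t + 9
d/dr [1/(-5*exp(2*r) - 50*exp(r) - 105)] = 2*(exp(r) + 5)*exp(r)/(5*(exp(2*r) + 10*exp(r) + 21)^2)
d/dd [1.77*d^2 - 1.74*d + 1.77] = 3.54*d - 1.74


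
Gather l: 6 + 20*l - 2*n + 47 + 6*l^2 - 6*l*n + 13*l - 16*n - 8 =6*l^2 + l*(33 - 6*n) - 18*n + 45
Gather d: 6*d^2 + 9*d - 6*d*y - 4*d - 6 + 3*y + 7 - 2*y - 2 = 6*d^2 + d*(5 - 6*y) + y - 1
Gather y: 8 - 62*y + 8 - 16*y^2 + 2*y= -16*y^2 - 60*y + 16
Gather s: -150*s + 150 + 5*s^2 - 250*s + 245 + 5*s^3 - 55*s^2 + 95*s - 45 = 5*s^3 - 50*s^2 - 305*s + 350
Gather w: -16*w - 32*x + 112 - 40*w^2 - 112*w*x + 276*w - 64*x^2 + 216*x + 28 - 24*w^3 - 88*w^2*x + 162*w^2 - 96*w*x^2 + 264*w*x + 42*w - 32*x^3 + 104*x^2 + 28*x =-24*w^3 + w^2*(122 - 88*x) + w*(-96*x^2 + 152*x + 302) - 32*x^3 + 40*x^2 + 212*x + 140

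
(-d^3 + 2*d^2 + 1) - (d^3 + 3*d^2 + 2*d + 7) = -2*d^3 - d^2 - 2*d - 6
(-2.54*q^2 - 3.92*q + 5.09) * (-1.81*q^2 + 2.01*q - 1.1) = 4.5974*q^4 + 1.9898*q^3 - 14.2981*q^2 + 14.5429*q - 5.599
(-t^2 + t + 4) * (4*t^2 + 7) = -4*t^4 + 4*t^3 + 9*t^2 + 7*t + 28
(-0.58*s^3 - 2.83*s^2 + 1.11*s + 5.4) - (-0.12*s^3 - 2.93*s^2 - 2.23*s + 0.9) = -0.46*s^3 + 0.1*s^2 + 3.34*s + 4.5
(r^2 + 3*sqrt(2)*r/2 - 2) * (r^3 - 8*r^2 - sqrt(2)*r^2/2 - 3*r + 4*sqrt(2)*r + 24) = r^5 - 8*r^4 + sqrt(2)*r^4 - 8*sqrt(2)*r^3 - 13*r^3/2 - 7*sqrt(2)*r^2/2 + 52*r^2 + 6*r + 28*sqrt(2)*r - 48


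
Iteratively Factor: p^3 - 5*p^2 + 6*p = (p - 2)*(p^2 - 3*p) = (p - 3)*(p - 2)*(p)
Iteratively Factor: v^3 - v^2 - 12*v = (v - 4)*(v^2 + 3*v) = (v - 4)*(v + 3)*(v)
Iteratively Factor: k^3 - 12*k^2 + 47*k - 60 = (k - 4)*(k^2 - 8*k + 15) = (k - 5)*(k - 4)*(k - 3)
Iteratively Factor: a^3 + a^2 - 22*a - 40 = (a - 5)*(a^2 + 6*a + 8) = (a - 5)*(a + 4)*(a + 2)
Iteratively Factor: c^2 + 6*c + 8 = (c + 4)*(c + 2)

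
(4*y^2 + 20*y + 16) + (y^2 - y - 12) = 5*y^2 + 19*y + 4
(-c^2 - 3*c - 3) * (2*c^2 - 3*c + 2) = -2*c^4 - 3*c^3 + c^2 + 3*c - 6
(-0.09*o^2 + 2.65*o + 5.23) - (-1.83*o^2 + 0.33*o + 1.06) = 1.74*o^2 + 2.32*o + 4.17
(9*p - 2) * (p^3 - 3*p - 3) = 9*p^4 - 2*p^3 - 27*p^2 - 21*p + 6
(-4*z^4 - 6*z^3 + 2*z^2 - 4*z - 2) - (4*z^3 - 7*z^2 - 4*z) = -4*z^4 - 10*z^3 + 9*z^2 - 2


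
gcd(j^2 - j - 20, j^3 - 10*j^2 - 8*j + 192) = j + 4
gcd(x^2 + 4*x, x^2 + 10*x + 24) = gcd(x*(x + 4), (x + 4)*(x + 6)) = x + 4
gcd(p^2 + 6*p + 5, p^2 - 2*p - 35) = p + 5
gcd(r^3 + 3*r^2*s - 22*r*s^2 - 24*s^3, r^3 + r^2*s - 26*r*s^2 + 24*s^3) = r^2 + 2*r*s - 24*s^2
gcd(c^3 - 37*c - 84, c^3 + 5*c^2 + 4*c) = c + 4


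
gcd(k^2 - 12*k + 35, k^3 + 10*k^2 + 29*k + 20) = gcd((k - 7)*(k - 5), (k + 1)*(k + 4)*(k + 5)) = 1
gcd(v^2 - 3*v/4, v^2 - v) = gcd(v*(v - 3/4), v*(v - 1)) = v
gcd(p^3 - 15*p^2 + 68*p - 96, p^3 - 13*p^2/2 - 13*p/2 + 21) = 1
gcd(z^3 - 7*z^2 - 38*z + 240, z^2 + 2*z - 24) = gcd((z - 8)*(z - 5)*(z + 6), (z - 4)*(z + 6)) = z + 6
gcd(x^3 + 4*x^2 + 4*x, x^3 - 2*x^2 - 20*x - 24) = x^2 + 4*x + 4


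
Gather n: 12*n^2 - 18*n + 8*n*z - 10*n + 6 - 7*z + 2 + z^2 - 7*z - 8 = 12*n^2 + n*(8*z - 28) + z^2 - 14*z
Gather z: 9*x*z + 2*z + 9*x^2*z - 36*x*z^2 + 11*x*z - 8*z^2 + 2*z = z^2*(-36*x - 8) + z*(9*x^2 + 20*x + 4)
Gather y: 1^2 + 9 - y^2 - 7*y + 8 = -y^2 - 7*y + 18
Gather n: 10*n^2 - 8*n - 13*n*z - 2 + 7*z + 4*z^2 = 10*n^2 + n*(-13*z - 8) + 4*z^2 + 7*z - 2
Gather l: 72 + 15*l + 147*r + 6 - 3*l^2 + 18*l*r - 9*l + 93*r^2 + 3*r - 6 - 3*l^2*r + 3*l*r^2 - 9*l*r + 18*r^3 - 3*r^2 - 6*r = l^2*(-3*r - 3) + l*(3*r^2 + 9*r + 6) + 18*r^3 + 90*r^2 + 144*r + 72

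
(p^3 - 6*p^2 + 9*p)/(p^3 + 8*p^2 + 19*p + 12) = p*(p^2 - 6*p + 9)/(p^3 + 8*p^2 + 19*p + 12)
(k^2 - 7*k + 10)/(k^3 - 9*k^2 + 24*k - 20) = 1/(k - 2)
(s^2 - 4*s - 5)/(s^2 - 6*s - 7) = (s - 5)/(s - 7)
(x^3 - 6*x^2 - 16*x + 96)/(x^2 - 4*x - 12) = (x^2 - 16)/(x + 2)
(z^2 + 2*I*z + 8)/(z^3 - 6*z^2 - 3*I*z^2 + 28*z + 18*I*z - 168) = (z - 2*I)/(z^2 - z*(6 + 7*I) + 42*I)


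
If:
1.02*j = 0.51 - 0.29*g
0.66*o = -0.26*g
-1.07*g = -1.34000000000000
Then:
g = 1.25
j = 0.14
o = -0.49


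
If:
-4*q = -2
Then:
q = 1/2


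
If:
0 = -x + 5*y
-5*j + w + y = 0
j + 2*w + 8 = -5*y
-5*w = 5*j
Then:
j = -8/29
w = 8/29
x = -240/29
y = -48/29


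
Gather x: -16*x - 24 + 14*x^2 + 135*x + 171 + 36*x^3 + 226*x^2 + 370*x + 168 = 36*x^3 + 240*x^2 + 489*x + 315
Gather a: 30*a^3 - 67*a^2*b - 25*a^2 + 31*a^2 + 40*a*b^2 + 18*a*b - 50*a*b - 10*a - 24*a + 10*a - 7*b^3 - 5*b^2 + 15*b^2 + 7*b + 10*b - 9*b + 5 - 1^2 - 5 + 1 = 30*a^3 + a^2*(6 - 67*b) + a*(40*b^2 - 32*b - 24) - 7*b^3 + 10*b^2 + 8*b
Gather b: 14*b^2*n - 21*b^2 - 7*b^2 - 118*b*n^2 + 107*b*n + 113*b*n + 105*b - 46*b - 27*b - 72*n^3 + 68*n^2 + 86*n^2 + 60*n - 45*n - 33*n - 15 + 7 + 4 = b^2*(14*n - 28) + b*(-118*n^2 + 220*n + 32) - 72*n^3 + 154*n^2 - 18*n - 4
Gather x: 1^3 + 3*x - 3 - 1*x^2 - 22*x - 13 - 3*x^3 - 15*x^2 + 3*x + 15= -3*x^3 - 16*x^2 - 16*x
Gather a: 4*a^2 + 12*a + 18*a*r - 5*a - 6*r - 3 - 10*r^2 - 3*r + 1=4*a^2 + a*(18*r + 7) - 10*r^2 - 9*r - 2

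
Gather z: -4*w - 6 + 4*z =-4*w + 4*z - 6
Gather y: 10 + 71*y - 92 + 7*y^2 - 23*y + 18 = 7*y^2 + 48*y - 64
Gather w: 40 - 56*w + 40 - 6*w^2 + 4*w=-6*w^2 - 52*w + 80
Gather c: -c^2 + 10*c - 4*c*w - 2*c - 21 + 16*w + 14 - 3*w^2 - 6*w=-c^2 + c*(8 - 4*w) - 3*w^2 + 10*w - 7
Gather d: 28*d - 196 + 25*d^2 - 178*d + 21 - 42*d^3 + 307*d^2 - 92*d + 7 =-42*d^3 + 332*d^2 - 242*d - 168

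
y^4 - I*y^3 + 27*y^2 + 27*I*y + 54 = (y - 6*I)*(y - I)*(y + 3*I)^2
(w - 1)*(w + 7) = w^2 + 6*w - 7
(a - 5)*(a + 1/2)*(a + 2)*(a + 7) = a^4 + 9*a^3/2 - 29*a^2 - 171*a/2 - 35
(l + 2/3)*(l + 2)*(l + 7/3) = l^3 + 5*l^2 + 68*l/9 + 28/9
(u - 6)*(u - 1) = u^2 - 7*u + 6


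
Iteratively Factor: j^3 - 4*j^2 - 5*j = (j)*(j^2 - 4*j - 5) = j*(j + 1)*(j - 5)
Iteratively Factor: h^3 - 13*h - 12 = (h + 1)*(h^2 - h - 12) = (h + 1)*(h + 3)*(h - 4)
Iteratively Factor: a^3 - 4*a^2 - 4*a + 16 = (a - 2)*(a^2 - 2*a - 8) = (a - 2)*(a + 2)*(a - 4)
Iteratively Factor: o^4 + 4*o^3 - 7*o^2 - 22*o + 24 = (o + 3)*(o^3 + o^2 - 10*o + 8) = (o + 3)*(o + 4)*(o^2 - 3*o + 2) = (o - 1)*(o + 3)*(o + 4)*(o - 2)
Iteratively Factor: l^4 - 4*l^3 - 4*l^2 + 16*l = (l)*(l^3 - 4*l^2 - 4*l + 16) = l*(l - 2)*(l^2 - 2*l - 8) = l*(l - 4)*(l - 2)*(l + 2)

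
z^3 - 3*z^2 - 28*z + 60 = (z - 6)*(z - 2)*(z + 5)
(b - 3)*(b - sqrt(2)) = b^2 - 3*b - sqrt(2)*b + 3*sqrt(2)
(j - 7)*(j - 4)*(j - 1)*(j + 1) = j^4 - 11*j^3 + 27*j^2 + 11*j - 28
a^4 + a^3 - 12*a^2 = a^2*(a - 3)*(a + 4)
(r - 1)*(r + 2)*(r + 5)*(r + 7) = r^4 + 13*r^3 + 45*r^2 + 11*r - 70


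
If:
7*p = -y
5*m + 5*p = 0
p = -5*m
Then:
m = 0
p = 0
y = 0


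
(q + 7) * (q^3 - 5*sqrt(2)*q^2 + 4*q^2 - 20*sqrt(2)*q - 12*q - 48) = q^4 - 5*sqrt(2)*q^3 + 11*q^3 - 55*sqrt(2)*q^2 + 16*q^2 - 140*sqrt(2)*q - 132*q - 336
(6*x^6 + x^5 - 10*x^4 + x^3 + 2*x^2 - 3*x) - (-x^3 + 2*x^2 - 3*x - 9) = 6*x^6 + x^5 - 10*x^4 + 2*x^3 + 9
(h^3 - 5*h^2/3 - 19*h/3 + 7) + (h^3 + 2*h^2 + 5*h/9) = 2*h^3 + h^2/3 - 52*h/9 + 7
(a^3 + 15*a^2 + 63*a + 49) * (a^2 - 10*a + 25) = a^5 + 5*a^4 - 62*a^3 - 206*a^2 + 1085*a + 1225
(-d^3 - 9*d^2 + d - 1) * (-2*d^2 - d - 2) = 2*d^5 + 19*d^4 + 9*d^3 + 19*d^2 - d + 2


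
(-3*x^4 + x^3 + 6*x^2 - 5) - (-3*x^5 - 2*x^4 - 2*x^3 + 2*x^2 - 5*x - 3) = 3*x^5 - x^4 + 3*x^3 + 4*x^2 + 5*x - 2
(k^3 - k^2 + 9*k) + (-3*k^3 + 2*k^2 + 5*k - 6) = -2*k^3 + k^2 + 14*k - 6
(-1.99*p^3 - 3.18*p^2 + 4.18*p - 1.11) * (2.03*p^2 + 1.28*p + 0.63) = -4.0397*p^5 - 9.0026*p^4 + 3.1613*p^3 + 1.0937*p^2 + 1.2126*p - 0.6993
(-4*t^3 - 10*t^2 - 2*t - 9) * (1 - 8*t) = 32*t^4 + 76*t^3 + 6*t^2 + 70*t - 9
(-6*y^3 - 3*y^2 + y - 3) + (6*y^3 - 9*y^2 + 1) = -12*y^2 + y - 2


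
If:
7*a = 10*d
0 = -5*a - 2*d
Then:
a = 0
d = 0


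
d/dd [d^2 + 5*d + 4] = 2*d + 5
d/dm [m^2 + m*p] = 2*m + p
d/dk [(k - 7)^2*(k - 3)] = (k - 7)*(3*k - 13)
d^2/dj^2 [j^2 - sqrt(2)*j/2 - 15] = 2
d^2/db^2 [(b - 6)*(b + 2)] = 2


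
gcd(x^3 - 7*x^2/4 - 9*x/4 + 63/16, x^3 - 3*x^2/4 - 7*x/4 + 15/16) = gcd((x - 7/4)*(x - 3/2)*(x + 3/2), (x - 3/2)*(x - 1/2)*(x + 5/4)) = x - 3/2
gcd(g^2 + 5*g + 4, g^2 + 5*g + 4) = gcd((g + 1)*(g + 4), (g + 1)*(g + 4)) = g^2 + 5*g + 4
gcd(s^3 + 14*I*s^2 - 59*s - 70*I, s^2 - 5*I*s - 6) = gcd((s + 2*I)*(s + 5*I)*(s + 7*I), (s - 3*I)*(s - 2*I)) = 1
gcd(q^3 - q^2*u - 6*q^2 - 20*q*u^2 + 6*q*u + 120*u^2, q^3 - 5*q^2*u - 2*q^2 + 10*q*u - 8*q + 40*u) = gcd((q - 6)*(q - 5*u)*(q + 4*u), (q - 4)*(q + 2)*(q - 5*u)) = q - 5*u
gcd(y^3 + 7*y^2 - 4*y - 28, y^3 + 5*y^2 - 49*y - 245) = y + 7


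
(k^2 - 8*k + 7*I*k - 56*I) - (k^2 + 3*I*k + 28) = -8*k + 4*I*k - 28 - 56*I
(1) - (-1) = 2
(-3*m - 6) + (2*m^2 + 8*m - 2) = 2*m^2 + 5*m - 8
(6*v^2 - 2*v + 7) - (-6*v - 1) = 6*v^2 + 4*v + 8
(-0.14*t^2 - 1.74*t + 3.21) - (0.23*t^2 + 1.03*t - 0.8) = -0.37*t^2 - 2.77*t + 4.01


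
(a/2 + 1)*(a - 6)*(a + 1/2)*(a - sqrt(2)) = a^4/2 - 7*a^3/4 - sqrt(2)*a^3/2 - 7*a^2 + 7*sqrt(2)*a^2/4 - 3*a + 7*sqrt(2)*a + 3*sqrt(2)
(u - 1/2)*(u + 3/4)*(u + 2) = u^3 + 9*u^2/4 + u/8 - 3/4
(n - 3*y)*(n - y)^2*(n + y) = n^4 - 4*n^3*y + 2*n^2*y^2 + 4*n*y^3 - 3*y^4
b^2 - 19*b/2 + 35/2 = (b - 7)*(b - 5/2)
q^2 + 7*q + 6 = (q + 1)*(q + 6)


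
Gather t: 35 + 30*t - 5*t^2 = -5*t^2 + 30*t + 35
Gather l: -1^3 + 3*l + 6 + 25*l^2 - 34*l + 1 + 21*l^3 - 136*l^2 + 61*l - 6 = 21*l^3 - 111*l^2 + 30*l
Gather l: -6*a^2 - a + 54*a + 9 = -6*a^2 + 53*a + 9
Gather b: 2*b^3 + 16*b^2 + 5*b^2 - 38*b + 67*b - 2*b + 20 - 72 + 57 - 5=2*b^3 + 21*b^2 + 27*b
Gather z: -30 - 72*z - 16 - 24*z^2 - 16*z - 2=-24*z^2 - 88*z - 48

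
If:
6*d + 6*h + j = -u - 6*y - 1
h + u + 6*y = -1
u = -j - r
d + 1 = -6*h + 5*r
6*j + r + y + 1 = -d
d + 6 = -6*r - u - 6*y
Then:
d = 5704/4699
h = -6723/4699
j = -609/4699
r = -5987/4699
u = 6596/4699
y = -6/37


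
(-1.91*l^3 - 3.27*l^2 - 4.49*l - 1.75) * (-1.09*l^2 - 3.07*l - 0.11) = 2.0819*l^5 + 9.428*l^4 + 15.1431*l^3 + 16.0515*l^2 + 5.8664*l + 0.1925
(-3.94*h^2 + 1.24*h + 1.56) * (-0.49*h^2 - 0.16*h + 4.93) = 1.9306*h^4 + 0.0227999999999999*h^3 - 20.387*h^2 + 5.8636*h + 7.6908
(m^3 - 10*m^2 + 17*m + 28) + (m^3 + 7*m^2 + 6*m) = 2*m^3 - 3*m^2 + 23*m + 28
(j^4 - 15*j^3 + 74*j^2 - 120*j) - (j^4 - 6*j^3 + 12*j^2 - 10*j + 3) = -9*j^3 + 62*j^2 - 110*j - 3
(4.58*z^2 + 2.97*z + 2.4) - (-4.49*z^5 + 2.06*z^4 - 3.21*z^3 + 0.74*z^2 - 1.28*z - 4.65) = 4.49*z^5 - 2.06*z^4 + 3.21*z^3 + 3.84*z^2 + 4.25*z + 7.05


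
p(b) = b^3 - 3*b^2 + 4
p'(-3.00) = 45.00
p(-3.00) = -50.00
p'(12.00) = 360.00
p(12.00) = 1300.00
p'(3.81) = 20.69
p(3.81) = 15.76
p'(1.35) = -2.63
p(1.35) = 0.99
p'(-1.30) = 12.87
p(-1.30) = -3.27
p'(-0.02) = 0.12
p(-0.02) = 4.00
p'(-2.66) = 37.19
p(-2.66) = -36.05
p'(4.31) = 29.87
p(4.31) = 28.33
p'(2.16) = 1.04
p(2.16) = 0.08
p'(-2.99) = 44.76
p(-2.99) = -49.55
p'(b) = 3*b^2 - 6*b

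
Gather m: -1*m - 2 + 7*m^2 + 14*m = 7*m^2 + 13*m - 2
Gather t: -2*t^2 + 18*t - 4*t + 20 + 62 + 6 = -2*t^2 + 14*t + 88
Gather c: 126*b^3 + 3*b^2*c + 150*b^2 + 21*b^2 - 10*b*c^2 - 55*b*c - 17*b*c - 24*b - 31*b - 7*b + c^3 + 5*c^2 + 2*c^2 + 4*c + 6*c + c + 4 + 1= 126*b^3 + 171*b^2 - 62*b + c^3 + c^2*(7 - 10*b) + c*(3*b^2 - 72*b + 11) + 5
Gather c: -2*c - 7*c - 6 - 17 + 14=-9*c - 9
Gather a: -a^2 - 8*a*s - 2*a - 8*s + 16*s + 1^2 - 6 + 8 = -a^2 + a*(-8*s - 2) + 8*s + 3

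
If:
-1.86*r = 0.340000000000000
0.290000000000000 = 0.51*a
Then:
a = 0.57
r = -0.18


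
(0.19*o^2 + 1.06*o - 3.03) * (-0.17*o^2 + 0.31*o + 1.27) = -0.0323*o^4 - 0.1213*o^3 + 1.085*o^2 + 0.4069*o - 3.8481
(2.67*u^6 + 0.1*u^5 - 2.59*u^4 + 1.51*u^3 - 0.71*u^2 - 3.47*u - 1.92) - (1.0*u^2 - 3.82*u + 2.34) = 2.67*u^6 + 0.1*u^5 - 2.59*u^4 + 1.51*u^3 - 1.71*u^2 + 0.35*u - 4.26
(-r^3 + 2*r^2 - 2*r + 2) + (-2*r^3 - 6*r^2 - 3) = -3*r^3 - 4*r^2 - 2*r - 1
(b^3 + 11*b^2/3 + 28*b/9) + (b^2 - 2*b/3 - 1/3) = b^3 + 14*b^2/3 + 22*b/9 - 1/3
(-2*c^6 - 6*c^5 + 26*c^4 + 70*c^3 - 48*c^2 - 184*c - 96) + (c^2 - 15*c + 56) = -2*c^6 - 6*c^5 + 26*c^4 + 70*c^3 - 47*c^2 - 199*c - 40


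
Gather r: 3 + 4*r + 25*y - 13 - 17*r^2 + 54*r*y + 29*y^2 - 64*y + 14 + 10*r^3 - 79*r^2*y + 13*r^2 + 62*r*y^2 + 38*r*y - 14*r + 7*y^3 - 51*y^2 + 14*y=10*r^3 + r^2*(-79*y - 4) + r*(62*y^2 + 92*y - 10) + 7*y^3 - 22*y^2 - 25*y + 4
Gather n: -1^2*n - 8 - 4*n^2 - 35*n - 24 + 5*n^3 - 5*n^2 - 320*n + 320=5*n^3 - 9*n^2 - 356*n + 288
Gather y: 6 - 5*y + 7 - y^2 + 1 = -y^2 - 5*y + 14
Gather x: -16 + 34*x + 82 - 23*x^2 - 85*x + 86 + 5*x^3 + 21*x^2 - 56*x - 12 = 5*x^3 - 2*x^2 - 107*x + 140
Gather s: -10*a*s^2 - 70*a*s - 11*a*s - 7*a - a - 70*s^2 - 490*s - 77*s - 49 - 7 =-8*a + s^2*(-10*a - 70) + s*(-81*a - 567) - 56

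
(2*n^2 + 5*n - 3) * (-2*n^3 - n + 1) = -4*n^5 - 10*n^4 + 4*n^3 - 3*n^2 + 8*n - 3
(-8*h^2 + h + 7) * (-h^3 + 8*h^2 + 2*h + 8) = 8*h^5 - 65*h^4 - 15*h^3 - 6*h^2 + 22*h + 56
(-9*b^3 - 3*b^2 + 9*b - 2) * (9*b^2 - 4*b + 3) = -81*b^5 + 9*b^4 + 66*b^3 - 63*b^2 + 35*b - 6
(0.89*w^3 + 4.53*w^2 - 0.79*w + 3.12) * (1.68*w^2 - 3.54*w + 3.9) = 1.4952*w^5 + 4.4598*w^4 - 13.8924*w^3 + 25.7052*w^2 - 14.1258*w + 12.168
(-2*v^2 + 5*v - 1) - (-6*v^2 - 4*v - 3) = 4*v^2 + 9*v + 2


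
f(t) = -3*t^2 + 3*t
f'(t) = 3 - 6*t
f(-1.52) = -11.49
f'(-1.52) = 12.12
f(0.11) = 0.29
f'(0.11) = 2.34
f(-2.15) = -20.32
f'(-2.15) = 15.90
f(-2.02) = -18.30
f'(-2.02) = 15.12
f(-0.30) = -1.17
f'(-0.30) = 4.80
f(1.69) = -3.50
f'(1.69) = -7.14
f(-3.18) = -39.88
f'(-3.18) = 22.08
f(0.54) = 0.75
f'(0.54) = -0.24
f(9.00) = -216.00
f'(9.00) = -51.00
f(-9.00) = -270.00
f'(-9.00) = 57.00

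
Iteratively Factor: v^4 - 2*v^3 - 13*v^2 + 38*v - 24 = (v - 2)*(v^3 - 13*v + 12) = (v - 3)*(v - 2)*(v^2 + 3*v - 4) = (v - 3)*(v - 2)*(v - 1)*(v + 4)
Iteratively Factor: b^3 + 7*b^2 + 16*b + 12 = (b + 3)*(b^2 + 4*b + 4) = (b + 2)*(b + 3)*(b + 2)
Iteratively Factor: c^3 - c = (c + 1)*(c^2 - c) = (c - 1)*(c + 1)*(c)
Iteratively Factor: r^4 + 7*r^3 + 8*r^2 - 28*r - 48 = (r + 4)*(r^3 + 3*r^2 - 4*r - 12) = (r + 3)*(r + 4)*(r^2 - 4) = (r - 2)*(r + 3)*(r + 4)*(r + 2)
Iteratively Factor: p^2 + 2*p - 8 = (p - 2)*(p + 4)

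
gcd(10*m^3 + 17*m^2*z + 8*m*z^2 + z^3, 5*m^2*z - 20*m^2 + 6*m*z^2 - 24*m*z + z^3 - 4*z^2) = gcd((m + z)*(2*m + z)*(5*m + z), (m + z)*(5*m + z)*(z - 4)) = 5*m^2 + 6*m*z + z^2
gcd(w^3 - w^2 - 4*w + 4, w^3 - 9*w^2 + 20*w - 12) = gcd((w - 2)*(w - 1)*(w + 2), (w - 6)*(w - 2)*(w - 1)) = w^2 - 3*w + 2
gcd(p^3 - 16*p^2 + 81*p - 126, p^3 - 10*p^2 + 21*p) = p^2 - 10*p + 21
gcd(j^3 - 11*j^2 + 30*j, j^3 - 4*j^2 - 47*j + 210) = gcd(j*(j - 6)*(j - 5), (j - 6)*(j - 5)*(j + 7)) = j^2 - 11*j + 30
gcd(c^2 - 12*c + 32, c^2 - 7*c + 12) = c - 4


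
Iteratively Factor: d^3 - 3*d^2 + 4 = (d - 2)*(d^2 - d - 2) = (d - 2)*(d + 1)*(d - 2)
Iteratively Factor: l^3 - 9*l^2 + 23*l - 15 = (l - 5)*(l^2 - 4*l + 3) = (l - 5)*(l - 3)*(l - 1)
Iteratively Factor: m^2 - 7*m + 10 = (m - 5)*(m - 2)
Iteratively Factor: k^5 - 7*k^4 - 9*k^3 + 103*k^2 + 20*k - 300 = (k - 2)*(k^4 - 5*k^3 - 19*k^2 + 65*k + 150) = (k - 2)*(k + 2)*(k^3 - 7*k^2 - 5*k + 75) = (k - 5)*(k - 2)*(k + 2)*(k^2 - 2*k - 15) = (k - 5)*(k - 2)*(k + 2)*(k + 3)*(k - 5)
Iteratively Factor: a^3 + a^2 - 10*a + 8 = (a - 2)*(a^2 + 3*a - 4) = (a - 2)*(a - 1)*(a + 4)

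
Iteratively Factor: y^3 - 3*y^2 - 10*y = (y)*(y^2 - 3*y - 10) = y*(y - 5)*(y + 2)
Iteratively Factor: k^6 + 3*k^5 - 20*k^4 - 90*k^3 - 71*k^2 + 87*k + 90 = (k - 1)*(k^5 + 4*k^4 - 16*k^3 - 106*k^2 - 177*k - 90) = (k - 1)*(k + 3)*(k^4 + k^3 - 19*k^2 - 49*k - 30) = (k - 5)*(k - 1)*(k + 3)*(k^3 + 6*k^2 + 11*k + 6) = (k - 5)*(k - 1)*(k + 1)*(k + 3)*(k^2 + 5*k + 6) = (k - 5)*(k - 1)*(k + 1)*(k + 2)*(k + 3)*(k + 3)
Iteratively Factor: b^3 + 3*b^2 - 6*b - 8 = (b - 2)*(b^2 + 5*b + 4) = (b - 2)*(b + 1)*(b + 4)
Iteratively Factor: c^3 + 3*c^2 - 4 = (c - 1)*(c^2 + 4*c + 4) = (c - 1)*(c + 2)*(c + 2)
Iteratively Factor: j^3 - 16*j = (j + 4)*(j^2 - 4*j) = (j - 4)*(j + 4)*(j)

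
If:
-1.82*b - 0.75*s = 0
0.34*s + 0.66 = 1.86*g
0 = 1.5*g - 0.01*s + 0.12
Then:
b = 1.02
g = -0.10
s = -2.47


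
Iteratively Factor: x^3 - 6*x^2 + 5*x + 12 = (x + 1)*(x^2 - 7*x + 12) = (x - 3)*(x + 1)*(x - 4)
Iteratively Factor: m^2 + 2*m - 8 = (m - 2)*(m + 4)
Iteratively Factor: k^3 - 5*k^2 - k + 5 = (k + 1)*(k^2 - 6*k + 5) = (k - 5)*(k + 1)*(k - 1)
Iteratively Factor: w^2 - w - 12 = (w + 3)*(w - 4)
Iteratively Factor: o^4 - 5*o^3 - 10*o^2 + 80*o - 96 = (o + 4)*(o^3 - 9*o^2 + 26*o - 24) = (o - 2)*(o + 4)*(o^2 - 7*o + 12) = (o - 3)*(o - 2)*(o + 4)*(o - 4)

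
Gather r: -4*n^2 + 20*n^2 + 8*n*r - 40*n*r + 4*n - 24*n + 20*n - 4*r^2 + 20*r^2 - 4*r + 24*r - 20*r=16*n^2 - 32*n*r + 16*r^2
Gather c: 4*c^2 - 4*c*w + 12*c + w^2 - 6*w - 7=4*c^2 + c*(12 - 4*w) + w^2 - 6*w - 7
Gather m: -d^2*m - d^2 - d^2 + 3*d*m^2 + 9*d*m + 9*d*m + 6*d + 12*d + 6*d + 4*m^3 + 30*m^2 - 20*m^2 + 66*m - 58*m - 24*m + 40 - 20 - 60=-2*d^2 + 24*d + 4*m^3 + m^2*(3*d + 10) + m*(-d^2 + 18*d - 16) - 40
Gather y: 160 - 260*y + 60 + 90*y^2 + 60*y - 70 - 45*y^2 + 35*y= 45*y^2 - 165*y + 150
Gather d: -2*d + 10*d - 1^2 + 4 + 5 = 8*d + 8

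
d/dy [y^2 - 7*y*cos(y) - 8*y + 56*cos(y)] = 7*y*sin(y) + 2*y - 56*sin(y) - 7*cos(y) - 8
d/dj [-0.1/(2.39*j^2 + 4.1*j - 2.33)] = (0.478*j + 0.41)/(2.39*j^2 + 4.1*j - 2.33)^2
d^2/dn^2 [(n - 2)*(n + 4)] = 2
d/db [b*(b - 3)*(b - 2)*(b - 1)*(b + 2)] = 5*b^4 - 16*b^3 - 3*b^2 + 32*b - 12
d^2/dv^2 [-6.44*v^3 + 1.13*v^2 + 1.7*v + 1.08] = 2.26 - 38.64*v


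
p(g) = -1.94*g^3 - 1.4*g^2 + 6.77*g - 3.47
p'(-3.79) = -66.22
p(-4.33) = 98.46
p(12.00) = -3476.15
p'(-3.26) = -45.95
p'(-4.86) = -117.09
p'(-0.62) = 6.27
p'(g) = -5.82*g^2 - 2.8*g + 6.77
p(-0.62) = -7.74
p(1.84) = -7.84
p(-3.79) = 56.38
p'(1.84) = -18.09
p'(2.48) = -35.97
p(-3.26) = 26.79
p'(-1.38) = -0.45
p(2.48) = -24.88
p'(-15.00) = -1260.73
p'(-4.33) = -90.22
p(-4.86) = 153.26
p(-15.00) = 6127.48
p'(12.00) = -864.91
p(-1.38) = -10.38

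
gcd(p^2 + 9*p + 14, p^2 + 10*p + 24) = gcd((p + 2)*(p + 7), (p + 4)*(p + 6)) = 1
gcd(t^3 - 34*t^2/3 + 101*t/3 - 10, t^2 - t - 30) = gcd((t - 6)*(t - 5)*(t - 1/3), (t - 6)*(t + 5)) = t - 6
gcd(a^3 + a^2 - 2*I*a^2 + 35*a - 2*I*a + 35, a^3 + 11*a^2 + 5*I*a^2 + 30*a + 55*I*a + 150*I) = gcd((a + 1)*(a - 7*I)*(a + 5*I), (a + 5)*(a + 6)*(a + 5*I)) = a + 5*I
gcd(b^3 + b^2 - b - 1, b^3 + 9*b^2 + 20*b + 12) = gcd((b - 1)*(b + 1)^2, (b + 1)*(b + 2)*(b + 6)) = b + 1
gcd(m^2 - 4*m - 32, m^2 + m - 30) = 1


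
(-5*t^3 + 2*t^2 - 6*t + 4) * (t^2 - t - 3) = -5*t^5 + 7*t^4 + 7*t^3 + 4*t^2 + 14*t - 12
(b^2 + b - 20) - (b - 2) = b^2 - 18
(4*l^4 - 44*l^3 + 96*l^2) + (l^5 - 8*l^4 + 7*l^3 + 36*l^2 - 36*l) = l^5 - 4*l^4 - 37*l^3 + 132*l^2 - 36*l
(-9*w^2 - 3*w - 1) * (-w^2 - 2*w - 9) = 9*w^4 + 21*w^3 + 88*w^2 + 29*w + 9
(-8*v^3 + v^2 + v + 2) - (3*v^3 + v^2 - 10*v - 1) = -11*v^3 + 11*v + 3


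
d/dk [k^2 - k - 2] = 2*k - 1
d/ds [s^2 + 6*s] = 2*s + 6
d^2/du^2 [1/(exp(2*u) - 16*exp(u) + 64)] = 4*(exp(u) + 4)*exp(u)/(exp(4*u) - 32*exp(3*u) + 384*exp(2*u) - 2048*exp(u) + 4096)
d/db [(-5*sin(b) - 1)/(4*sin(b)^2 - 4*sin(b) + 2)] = (10*sin(b)^2 + 4*sin(b) - 7)*cos(b)/(2*(-2*sin(b) - cos(2*b) + 2)^2)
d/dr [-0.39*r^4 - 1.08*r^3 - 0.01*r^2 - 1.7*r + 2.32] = -1.56*r^3 - 3.24*r^2 - 0.02*r - 1.7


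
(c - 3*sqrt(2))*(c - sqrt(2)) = c^2 - 4*sqrt(2)*c + 6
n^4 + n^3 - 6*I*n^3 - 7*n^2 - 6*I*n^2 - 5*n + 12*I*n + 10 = (n - 1)*(n + 2)*(n - 5*I)*(n - I)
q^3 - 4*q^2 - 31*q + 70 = (q - 7)*(q - 2)*(q + 5)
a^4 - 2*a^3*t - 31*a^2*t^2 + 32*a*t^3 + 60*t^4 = (a - 6*t)*(a - 2*t)*(a + t)*(a + 5*t)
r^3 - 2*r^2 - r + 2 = (r - 2)*(r - 1)*(r + 1)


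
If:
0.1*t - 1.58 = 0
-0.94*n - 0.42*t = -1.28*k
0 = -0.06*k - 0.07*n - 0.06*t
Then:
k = -2.92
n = -11.04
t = 15.80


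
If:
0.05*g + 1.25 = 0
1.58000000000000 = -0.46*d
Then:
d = -3.43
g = -25.00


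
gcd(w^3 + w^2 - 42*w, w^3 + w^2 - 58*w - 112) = w + 7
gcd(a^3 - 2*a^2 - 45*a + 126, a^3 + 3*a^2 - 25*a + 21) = a^2 + 4*a - 21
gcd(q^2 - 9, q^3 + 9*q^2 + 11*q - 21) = q + 3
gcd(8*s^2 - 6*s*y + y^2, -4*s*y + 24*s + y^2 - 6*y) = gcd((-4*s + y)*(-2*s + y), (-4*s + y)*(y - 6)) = -4*s + y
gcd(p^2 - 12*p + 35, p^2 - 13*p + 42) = p - 7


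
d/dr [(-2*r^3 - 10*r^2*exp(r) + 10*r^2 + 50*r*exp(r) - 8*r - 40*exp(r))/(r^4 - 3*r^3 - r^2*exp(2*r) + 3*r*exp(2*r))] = 2*(r*(r^3 - 3*r^2 - r*exp(2*r) + 3*exp(2*r))*(-5*r^2*exp(r) - 3*r^2 + 15*r*exp(r) + 10*r + 5*exp(r) - 4) + (4*r^3 - 2*r^2*exp(2*r) - 9*r^2 + 4*r*exp(2*r) + 3*exp(2*r))*(r^3 + 5*r^2*exp(r) - 5*r^2 - 25*r*exp(r) + 4*r + 20*exp(r)))/(r^2*(r^3 - 3*r^2 - r*exp(2*r) + 3*exp(2*r))^2)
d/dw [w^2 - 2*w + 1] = 2*w - 2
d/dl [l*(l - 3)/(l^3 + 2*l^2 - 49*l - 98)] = (-l^4 + 6*l^3 - 43*l^2 - 196*l + 294)/(l^6 + 4*l^5 - 94*l^4 - 392*l^3 + 2009*l^2 + 9604*l + 9604)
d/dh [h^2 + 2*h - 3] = 2*h + 2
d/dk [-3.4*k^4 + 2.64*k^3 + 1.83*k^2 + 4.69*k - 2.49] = -13.6*k^3 + 7.92*k^2 + 3.66*k + 4.69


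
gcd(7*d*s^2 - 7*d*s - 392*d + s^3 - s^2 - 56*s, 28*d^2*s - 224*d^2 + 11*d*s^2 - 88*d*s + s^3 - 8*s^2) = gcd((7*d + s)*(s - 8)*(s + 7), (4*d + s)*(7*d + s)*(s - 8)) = 7*d*s - 56*d + s^2 - 8*s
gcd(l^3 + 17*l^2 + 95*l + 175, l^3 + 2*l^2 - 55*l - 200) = l^2 + 10*l + 25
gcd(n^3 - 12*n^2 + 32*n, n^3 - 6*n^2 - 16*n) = n^2 - 8*n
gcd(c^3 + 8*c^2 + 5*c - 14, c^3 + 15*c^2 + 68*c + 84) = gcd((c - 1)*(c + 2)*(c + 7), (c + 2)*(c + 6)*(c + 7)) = c^2 + 9*c + 14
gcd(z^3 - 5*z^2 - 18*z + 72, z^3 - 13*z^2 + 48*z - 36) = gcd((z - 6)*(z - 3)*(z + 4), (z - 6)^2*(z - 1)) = z - 6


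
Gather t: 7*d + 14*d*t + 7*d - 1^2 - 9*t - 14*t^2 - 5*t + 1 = 14*d - 14*t^2 + t*(14*d - 14)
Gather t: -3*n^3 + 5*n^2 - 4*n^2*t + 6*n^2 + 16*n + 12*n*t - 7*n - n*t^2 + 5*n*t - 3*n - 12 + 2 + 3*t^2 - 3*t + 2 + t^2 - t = -3*n^3 + 11*n^2 + 6*n + t^2*(4 - n) + t*(-4*n^2 + 17*n - 4) - 8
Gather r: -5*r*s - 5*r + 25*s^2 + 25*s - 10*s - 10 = r*(-5*s - 5) + 25*s^2 + 15*s - 10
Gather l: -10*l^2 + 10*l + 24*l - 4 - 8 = -10*l^2 + 34*l - 12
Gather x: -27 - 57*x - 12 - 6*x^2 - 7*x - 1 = -6*x^2 - 64*x - 40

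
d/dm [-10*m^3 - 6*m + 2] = -30*m^2 - 6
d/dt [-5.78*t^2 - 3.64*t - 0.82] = -11.56*t - 3.64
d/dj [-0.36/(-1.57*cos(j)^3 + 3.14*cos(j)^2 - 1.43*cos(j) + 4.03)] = (1.6956*cos(j)^2 - 2.2608*cos(j) + 0.5148)*sin(j)/(1.57*cos(j)^3 - 3.14*cos(j)^2 + 1.43*cos(j) - 4.03)^2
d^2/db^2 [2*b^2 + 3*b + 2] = 4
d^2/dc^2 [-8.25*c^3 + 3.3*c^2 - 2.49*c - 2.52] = 6.6 - 49.5*c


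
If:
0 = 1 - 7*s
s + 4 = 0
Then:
No Solution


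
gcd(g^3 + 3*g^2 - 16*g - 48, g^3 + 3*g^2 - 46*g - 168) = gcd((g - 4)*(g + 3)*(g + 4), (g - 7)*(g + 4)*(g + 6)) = g + 4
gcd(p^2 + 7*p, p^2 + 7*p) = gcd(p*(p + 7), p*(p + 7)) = p^2 + 7*p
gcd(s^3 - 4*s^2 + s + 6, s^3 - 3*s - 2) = s^2 - s - 2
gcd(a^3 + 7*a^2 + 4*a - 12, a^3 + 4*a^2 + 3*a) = 1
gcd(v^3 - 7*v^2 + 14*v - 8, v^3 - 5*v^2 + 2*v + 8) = v^2 - 6*v + 8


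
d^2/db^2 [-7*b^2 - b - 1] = -14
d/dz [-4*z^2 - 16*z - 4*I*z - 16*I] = -8*z - 16 - 4*I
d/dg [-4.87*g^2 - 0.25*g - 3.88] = -9.74*g - 0.25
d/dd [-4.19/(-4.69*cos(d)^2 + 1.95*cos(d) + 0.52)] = (39.3022*cos(d) - 8.1705)*sin(d)/(-4.69*cos(d)^2 + 1.95*cos(d) + 0.52)^2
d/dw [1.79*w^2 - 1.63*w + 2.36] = 3.58*w - 1.63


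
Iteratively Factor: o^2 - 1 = (o + 1)*(o - 1)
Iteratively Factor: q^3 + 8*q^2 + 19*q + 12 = (q + 3)*(q^2 + 5*q + 4) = (q + 1)*(q + 3)*(q + 4)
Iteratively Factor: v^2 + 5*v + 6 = (v + 2)*(v + 3)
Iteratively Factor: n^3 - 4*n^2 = (n)*(n^2 - 4*n) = n*(n - 4)*(n)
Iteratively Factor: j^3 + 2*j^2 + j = (j)*(j^2 + 2*j + 1) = j*(j + 1)*(j + 1)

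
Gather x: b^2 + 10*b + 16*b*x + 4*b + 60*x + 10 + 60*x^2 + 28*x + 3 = b^2 + 14*b + 60*x^2 + x*(16*b + 88) + 13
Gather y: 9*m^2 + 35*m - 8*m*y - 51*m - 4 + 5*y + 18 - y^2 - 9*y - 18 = 9*m^2 - 16*m - y^2 + y*(-8*m - 4) - 4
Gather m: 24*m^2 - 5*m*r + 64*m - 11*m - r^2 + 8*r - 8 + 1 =24*m^2 + m*(53 - 5*r) - r^2 + 8*r - 7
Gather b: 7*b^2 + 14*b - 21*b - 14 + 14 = 7*b^2 - 7*b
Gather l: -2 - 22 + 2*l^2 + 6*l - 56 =2*l^2 + 6*l - 80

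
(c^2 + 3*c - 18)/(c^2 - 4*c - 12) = (-c^2 - 3*c + 18)/(-c^2 + 4*c + 12)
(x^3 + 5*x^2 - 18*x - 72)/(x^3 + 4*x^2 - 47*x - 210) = (x^2 - x - 12)/(x^2 - 2*x - 35)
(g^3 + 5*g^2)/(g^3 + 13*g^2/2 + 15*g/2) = 2*g/(2*g + 3)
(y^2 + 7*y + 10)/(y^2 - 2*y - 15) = (y^2 + 7*y + 10)/(y^2 - 2*y - 15)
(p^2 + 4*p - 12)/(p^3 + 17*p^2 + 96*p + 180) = (p - 2)/(p^2 + 11*p + 30)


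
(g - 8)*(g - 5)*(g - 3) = g^3 - 16*g^2 + 79*g - 120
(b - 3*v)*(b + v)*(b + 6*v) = b^3 + 4*b^2*v - 15*b*v^2 - 18*v^3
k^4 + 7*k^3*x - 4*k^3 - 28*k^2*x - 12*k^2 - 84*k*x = k*(k - 6)*(k + 2)*(k + 7*x)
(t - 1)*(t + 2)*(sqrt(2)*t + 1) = sqrt(2)*t^3 + t^2 + sqrt(2)*t^2 - 2*sqrt(2)*t + t - 2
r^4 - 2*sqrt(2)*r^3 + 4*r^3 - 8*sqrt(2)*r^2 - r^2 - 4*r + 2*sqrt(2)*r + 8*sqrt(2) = (r - 1)*(r + 1)*(r + 4)*(r - 2*sqrt(2))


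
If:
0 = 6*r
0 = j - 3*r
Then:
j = 0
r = 0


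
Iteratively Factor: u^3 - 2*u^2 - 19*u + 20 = (u + 4)*(u^2 - 6*u + 5) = (u - 5)*(u + 4)*(u - 1)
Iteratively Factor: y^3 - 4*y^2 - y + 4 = (y - 1)*(y^2 - 3*y - 4) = (y - 1)*(y + 1)*(y - 4)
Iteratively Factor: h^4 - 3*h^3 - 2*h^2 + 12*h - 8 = (h - 1)*(h^3 - 2*h^2 - 4*h + 8) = (h - 2)*(h - 1)*(h^2 - 4) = (h - 2)*(h - 1)*(h + 2)*(h - 2)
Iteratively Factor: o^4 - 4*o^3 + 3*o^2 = (o)*(o^3 - 4*o^2 + 3*o) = o^2*(o^2 - 4*o + 3) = o^2*(o - 3)*(o - 1)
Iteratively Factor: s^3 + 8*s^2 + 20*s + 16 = (s + 4)*(s^2 + 4*s + 4) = (s + 2)*(s + 4)*(s + 2)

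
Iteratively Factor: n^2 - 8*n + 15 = (n - 3)*(n - 5)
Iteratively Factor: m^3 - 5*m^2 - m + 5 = (m + 1)*(m^2 - 6*m + 5) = (m - 5)*(m + 1)*(m - 1)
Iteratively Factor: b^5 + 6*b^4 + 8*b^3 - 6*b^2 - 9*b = (b - 1)*(b^4 + 7*b^3 + 15*b^2 + 9*b) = (b - 1)*(b + 3)*(b^3 + 4*b^2 + 3*b) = (b - 1)*(b + 3)^2*(b^2 + b) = b*(b - 1)*(b + 3)^2*(b + 1)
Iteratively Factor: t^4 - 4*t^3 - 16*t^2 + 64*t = (t)*(t^3 - 4*t^2 - 16*t + 64) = t*(t - 4)*(t^2 - 16) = t*(t - 4)^2*(t + 4)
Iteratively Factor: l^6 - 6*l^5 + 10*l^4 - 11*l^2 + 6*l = (l)*(l^5 - 6*l^4 + 10*l^3 - 11*l + 6) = l*(l - 1)*(l^4 - 5*l^3 + 5*l^2 + 5*l - 6) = l*(l - 1)^2*(l^3 - 4*l^2 + l + 6) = l*(l - 3)*(l - 1)^2*(l^2 - l - 2) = l*(l - 3)*(l - 2)*(l - 1)^2*(l + 1)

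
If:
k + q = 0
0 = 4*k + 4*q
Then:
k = -q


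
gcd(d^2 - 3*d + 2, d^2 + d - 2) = d - 1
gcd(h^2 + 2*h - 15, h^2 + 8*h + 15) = h + 5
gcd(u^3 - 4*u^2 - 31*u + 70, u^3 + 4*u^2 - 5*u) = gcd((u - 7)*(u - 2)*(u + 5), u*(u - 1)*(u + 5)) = u + 5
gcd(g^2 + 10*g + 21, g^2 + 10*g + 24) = 1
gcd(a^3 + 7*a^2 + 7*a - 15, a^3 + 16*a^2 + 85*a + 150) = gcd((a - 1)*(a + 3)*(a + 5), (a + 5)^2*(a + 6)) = a + 5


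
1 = 1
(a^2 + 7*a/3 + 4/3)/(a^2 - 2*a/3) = (3*a^2 + 7*a + 4)/(a*(3*a - 2))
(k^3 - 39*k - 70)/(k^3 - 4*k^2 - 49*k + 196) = (k^2 + 7*k + 10)/(k^2 + 3*k - 28)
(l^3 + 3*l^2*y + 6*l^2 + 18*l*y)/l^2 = l + 3*y + 6 + 18*y/l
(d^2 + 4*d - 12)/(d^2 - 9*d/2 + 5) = 2*(d + 6)/(2*d - 5)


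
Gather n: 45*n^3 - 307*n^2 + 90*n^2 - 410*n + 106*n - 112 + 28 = 45*n^3 - 217*n^2 - 304*n - 84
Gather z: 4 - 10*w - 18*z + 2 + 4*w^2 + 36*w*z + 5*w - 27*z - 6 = 4*w^2 - 5*w + z*(36*w - 45)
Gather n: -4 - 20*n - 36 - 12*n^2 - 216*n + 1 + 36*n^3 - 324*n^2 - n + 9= 36*n^3 - 336*n^2 - 237*n - 30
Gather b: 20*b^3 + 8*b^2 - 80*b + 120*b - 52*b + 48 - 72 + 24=20*b^3 + 8*b^2 - 12*b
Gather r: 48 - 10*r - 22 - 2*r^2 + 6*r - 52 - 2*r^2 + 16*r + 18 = -4*r^2 + 12*r - 8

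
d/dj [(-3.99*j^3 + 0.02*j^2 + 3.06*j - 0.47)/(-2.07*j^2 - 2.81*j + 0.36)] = (8.2593*j^4 + 22.4238*j^3 + 1.9688*j^2 - 1.9314*j - 0.2191)/(4.2849*j^4 + 11.6334*j^3 + 6.4057*j^2 - 2.0232*j + 0.1296)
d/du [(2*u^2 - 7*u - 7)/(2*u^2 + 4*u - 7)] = 11*(2*u^2 + 7)/(4*u^4 + 16*u^3 - 12*u^2 - 56*u + 49)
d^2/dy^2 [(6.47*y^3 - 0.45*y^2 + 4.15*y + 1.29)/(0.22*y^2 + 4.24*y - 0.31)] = (2.8421709430404e-14*y^4 + 234.753892*y^3 - 50.834532*y^2 + 12.648654*y + 57.381194)/(0.010648*y^6 + 0.615648*y^5 + 11.820204*y^4 + 74.490016*y^3 - 16.655742*y^2 + 1.222392*y - 0.029791)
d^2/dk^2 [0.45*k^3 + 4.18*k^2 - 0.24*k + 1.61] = 2.7*k + 8.36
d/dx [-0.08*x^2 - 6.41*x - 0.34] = -0.16*x - 6.41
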